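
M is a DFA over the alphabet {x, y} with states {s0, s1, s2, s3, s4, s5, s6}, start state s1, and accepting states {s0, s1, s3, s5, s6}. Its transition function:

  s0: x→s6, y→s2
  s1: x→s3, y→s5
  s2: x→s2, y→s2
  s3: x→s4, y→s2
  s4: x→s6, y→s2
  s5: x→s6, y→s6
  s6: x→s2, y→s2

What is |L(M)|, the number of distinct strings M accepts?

The useful subgraph on states {s1, s3, s4, s5, s6} is acyclic, so L(M) is finite; the longest accepting path visits 4 useful states, giving maximum string length 3.
Counting accepting paths from s1 by length: 1 of length 0, 2 of length 1, 2 of length 2, 1 of length 3. Total 6.

6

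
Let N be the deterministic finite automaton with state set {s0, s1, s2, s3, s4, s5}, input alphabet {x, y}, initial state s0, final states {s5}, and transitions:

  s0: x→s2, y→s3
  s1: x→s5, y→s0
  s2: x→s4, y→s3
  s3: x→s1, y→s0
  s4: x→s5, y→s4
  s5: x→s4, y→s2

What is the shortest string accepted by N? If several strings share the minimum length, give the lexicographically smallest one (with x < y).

xxx

A breadth-first search from s0 reaches an accepting state first via the path s0 → s2 → s4 → s5 on input xxx.
No string of length < 3 is accepted (BFS exhausts all shorter strings without reaching an accepting state), and xxx is the lexicographically least accepting string of length 3.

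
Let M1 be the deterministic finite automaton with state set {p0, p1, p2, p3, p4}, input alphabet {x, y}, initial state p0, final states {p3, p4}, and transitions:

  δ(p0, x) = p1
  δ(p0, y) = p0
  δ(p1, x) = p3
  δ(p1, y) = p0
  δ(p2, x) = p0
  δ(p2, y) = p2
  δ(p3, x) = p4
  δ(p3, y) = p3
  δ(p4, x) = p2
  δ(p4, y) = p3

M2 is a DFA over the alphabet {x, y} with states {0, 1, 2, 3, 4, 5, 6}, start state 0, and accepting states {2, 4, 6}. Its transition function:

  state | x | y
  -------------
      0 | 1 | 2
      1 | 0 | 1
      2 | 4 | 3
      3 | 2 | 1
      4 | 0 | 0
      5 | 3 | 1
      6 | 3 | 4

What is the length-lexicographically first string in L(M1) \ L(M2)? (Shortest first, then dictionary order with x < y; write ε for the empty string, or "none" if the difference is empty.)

xx

The string xx is accepted by M1 but not by M2.
No shorter string lies in the difference, and xx is the lexicographically first length-2 string in L(M1) \ L(M2).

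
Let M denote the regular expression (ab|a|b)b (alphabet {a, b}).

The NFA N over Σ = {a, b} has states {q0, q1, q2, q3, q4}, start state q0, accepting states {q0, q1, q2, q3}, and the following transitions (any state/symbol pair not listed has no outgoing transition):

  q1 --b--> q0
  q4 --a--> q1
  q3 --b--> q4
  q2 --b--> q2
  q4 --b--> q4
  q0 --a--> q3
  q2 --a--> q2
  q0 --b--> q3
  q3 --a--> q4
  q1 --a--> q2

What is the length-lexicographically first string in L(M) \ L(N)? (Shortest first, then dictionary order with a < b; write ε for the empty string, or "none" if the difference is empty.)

The string ab is accepted by M but not by N.
No shorter string lies in the difference, and ab is the lexicographically first length-2 string in L(M) \ L(N).

ab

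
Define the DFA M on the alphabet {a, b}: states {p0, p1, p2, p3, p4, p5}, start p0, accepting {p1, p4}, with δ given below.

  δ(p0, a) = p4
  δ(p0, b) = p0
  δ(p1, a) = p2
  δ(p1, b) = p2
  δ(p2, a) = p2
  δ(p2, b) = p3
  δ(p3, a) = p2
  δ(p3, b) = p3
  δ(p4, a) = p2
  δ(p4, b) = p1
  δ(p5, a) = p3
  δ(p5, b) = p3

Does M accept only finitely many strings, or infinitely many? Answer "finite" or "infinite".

infinite

State p0 is reachable from the start and can reach an accepting state, and it lies on the cycle p0 → p0.
Traversing that cycle any number of times yields accepted strings of unbounded length, so the language is infinite.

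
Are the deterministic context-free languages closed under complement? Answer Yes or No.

A deterministic PDA can be normalised so that it always reads its entire input (no blocking, no infinite ε-loops) and records in its finite control whether it has passed through an accepting state since the last input symbol was consumed; inverting that end-of-input verdict yields a DPDA for the complement.
So the deterministic context-free languages are closed under complement.

Yes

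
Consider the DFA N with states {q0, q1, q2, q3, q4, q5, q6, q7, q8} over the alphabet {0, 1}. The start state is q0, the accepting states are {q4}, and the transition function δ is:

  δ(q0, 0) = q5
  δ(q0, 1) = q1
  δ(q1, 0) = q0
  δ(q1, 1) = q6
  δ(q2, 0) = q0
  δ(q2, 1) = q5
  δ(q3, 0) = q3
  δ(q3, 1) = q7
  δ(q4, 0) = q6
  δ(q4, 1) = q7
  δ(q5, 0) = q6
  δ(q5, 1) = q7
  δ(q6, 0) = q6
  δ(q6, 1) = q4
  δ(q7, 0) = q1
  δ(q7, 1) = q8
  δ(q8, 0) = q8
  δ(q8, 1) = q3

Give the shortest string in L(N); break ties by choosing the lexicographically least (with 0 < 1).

A breadth-first search from q0 reaches an accepting state first via the path q0 → q5 → q6 → q4 on input 001.
No string of length < 3 is accepted (BFS exhausts all shorter strings without reaching an accepting state), and 001 is the lexicographically least accepting string of length 3.

001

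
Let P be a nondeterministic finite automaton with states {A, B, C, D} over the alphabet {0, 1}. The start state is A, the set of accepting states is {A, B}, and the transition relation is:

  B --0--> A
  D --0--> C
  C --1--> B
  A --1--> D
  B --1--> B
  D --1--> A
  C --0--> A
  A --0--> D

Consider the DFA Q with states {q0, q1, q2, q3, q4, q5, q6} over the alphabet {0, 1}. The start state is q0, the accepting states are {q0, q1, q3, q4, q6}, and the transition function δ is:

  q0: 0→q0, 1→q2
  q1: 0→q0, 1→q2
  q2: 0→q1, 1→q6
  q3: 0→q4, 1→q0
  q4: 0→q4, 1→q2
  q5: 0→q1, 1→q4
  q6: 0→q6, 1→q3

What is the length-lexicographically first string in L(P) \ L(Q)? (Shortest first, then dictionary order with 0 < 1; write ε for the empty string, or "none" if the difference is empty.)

01

The string 01 is accepted by P but not by Q.
No shorter string lies in the difference, and 01 is the lexicographically first length-2 string in L(P) \ L(Q).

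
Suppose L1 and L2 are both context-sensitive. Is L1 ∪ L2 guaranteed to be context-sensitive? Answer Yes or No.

A linear-bounded automaton can nondeterministically choose to simulate the LBA for L₁ or the LBA for L₂; equivalently, with disjoint nonterminals, S → S₁ | S₂ added to two noncontracting grammars is still noncontracting.
So the context-sensitive languages are closed under union.

Yes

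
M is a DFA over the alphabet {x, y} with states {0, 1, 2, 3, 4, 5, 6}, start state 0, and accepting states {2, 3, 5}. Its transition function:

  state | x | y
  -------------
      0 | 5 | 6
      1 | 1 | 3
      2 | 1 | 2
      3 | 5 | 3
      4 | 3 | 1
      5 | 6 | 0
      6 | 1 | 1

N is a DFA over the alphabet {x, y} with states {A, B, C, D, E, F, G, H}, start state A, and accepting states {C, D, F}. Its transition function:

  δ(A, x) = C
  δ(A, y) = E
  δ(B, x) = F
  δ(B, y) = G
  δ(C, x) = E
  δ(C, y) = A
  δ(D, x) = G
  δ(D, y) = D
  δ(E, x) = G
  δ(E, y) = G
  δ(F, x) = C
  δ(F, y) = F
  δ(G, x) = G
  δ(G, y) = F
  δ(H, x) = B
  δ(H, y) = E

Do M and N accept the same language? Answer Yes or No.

Exploring the product automaton M × N from the start pair (0, A), following both machines on each input symbol, reaches 5 state pairs: (0, A), (5, C), (6, E), (1, G), (3, F).
M accepts in {2, 3, 5} and N accepts in {C, D, F}. In every reachable pair the two components are either both accepting — (5, C), (3, F) — or both non-accepting, so no string is accepted by exactly one of the machines: L(M) \ L(N) and L(N) \ L(M) are both empty.
Hence every string is accepted by M iff it is accepted by N, and the two languages coincide.

Yes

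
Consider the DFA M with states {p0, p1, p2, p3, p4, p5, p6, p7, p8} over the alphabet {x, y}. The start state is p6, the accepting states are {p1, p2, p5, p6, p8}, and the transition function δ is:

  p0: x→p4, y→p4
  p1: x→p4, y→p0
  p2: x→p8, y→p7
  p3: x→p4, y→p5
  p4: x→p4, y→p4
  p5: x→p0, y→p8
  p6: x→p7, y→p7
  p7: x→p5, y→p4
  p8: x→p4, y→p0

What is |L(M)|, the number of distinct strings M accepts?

5

The useful subgraph on states {p5, p6, p7, p8} is acyclic, so L(M) is finite; the longest accepting path visits 4 useful states, giving maximum string length 3.
Counting accepting paths from p6 by length: 1 of length 0, 2 of length 2, 2 of length 3. Total 5.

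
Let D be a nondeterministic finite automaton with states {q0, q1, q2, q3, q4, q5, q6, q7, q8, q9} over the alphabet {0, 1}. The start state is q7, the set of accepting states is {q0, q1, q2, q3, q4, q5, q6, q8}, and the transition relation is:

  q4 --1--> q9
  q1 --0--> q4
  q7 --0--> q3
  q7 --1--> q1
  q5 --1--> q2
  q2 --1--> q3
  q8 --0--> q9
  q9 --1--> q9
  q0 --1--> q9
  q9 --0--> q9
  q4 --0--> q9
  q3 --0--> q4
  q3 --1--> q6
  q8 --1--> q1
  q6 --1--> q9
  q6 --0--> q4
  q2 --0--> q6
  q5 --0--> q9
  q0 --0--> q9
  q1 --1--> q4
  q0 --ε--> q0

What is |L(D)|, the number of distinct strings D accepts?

The useful subgraph on states {q1, q3, q4, q6, q7} is acyclic, so L(D) is finite; the longest accepting path visits 4 useful states, giving maximum string length 3.
Counting accepting paths from q7 by length: 2 of length 1, 4 of length 2, 1 of length 3. Total 7.

7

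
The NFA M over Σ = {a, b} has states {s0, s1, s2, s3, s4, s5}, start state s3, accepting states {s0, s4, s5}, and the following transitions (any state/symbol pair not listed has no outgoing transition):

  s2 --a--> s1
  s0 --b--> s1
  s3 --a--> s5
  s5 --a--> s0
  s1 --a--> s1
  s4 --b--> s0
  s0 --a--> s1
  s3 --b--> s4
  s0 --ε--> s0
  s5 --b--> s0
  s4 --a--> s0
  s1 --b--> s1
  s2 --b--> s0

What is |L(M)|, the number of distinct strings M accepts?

6

The useful subgraph on states {s0, s3, s4, s5} is acyclic, so L(M) is finite; the longest accepting path visits 3 useful states, giving maximum string length 2.
Counting accepting paths from s3 by length: 2 of length 1, 4 of length 2. Total 6.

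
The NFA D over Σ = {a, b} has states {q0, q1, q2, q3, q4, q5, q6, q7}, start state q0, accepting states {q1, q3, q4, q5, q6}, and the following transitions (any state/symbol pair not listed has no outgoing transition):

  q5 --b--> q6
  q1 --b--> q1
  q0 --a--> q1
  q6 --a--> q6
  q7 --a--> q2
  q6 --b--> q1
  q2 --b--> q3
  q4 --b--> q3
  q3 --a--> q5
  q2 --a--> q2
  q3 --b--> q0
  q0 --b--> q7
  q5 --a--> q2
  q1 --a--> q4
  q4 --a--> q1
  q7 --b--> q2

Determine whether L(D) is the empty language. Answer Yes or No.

The string a is accepted: the run q0 → q1 ends in the accepting state q1.
Since at least one string is accepted, L(D) is not empty.

No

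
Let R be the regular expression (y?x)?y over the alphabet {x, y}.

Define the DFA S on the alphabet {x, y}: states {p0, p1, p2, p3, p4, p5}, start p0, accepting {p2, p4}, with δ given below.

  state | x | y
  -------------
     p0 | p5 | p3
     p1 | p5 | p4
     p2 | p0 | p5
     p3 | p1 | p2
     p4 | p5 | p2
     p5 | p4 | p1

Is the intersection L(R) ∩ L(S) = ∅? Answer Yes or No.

No

The string yxy is accepted by both R and S.
Hence L(R) ∩ L(S) ≠ ∅.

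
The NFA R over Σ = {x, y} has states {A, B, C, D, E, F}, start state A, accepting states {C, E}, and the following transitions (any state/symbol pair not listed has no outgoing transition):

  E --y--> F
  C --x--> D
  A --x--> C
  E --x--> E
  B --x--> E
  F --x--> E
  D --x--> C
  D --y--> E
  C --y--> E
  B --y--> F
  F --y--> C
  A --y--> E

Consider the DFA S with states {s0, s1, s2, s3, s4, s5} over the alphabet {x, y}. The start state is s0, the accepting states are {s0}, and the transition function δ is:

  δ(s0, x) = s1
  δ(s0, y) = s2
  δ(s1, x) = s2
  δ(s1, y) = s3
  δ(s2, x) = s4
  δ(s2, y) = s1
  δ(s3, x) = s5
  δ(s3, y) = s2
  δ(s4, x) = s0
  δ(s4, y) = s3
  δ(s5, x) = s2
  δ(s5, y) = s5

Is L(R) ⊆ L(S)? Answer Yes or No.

The string x is in L(R) but not in L(S).
So L(R) ⊄ L(S).

No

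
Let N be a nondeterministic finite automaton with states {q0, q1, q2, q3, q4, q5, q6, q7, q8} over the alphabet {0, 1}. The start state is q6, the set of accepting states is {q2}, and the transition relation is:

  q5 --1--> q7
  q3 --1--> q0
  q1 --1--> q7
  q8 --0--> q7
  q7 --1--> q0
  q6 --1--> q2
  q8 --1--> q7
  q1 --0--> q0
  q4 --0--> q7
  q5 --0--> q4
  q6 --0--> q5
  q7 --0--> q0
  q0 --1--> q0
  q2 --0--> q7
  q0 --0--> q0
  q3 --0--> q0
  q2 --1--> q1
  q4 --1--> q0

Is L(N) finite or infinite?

The useful states (reachable from q6 and able to reach an accepting state) are {q2, q6}.
Restricted to these states the transition graph has no cycle, so every accepting path has bounded length and L is finite.

finite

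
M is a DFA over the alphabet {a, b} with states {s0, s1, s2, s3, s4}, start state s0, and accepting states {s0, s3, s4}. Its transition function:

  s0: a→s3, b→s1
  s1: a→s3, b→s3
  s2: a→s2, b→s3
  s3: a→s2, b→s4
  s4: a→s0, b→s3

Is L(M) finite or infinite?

infinite

State s2 is reachable from the start and can reach an accepting state, and it lies on the cycle s2 → s2.
Traversing that cycle any number of times yields accepted strings of unbounded length, so the language is infinite.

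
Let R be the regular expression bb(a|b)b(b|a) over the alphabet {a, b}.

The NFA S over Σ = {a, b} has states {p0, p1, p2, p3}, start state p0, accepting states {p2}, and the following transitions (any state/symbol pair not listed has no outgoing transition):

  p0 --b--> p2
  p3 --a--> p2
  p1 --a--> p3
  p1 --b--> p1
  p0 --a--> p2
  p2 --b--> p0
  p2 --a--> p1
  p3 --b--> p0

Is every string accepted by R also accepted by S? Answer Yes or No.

Yes

Converting the expression R to a DFA (subset construction, then merging equivalent states) gives the minimal DFA with states {r0, r1, r2, r3, r4, r5, r6}, start state r0, accepting states {r6} and transitions r0: a→r1, b→r2; r1: a→r1, b→r1; r2: a→r1, b→r3; r3: a→r4, b→r4; r4: a→r1, b→r5; r5: a→r6, b→r6; r6: a→r1, b→r1.
Exploring the product automaton R × S from the start pair (r0, p0), following both machines on each input symbol, reaches 10 state pairs: (r0, p0), (r1, p2), (r2, p2), (r1, p1), (r1, p0), (r3, p0), (r1, p3), (r4, p2), (r5, p0), (r6, p2).
R accepts in {r6} and S accepts in {p2}. The reachable pairs whose R-component is accepting are (r6, p2); in each of them the S-component is accepting too, so the product for L(R) \ L(S) (R-component accepting, S-component rejecting) has no reachable accepting pair and the difference is empty.
Hence every string in L(R) is also in L(S).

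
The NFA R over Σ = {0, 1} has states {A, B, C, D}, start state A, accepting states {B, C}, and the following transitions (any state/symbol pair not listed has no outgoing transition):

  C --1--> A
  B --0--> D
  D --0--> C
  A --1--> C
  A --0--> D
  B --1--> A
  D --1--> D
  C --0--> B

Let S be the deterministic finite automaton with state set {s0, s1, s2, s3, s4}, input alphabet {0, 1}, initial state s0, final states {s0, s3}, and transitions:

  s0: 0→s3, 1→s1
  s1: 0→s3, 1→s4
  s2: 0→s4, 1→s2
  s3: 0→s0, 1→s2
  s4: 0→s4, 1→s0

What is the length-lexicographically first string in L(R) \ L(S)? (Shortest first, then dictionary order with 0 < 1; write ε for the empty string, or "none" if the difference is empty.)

1

The string 1 is accepted by R but not by S.
No shorter string lies in the difference, and 1 is the lexicographically first length-1 string in L(R) \ L(S).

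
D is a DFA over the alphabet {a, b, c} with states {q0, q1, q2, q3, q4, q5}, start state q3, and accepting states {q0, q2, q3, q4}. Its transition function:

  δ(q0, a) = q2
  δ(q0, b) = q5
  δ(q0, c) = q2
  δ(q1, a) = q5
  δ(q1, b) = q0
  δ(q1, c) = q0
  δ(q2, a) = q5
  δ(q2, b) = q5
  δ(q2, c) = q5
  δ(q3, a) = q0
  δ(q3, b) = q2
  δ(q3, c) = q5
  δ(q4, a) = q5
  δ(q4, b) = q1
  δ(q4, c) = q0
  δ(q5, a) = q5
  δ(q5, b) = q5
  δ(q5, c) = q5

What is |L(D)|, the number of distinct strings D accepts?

The useful subgraph on states {q0, q2, q3} is acyclic, so L(D) is finite; the longest accepting path visits 3 useful states, giving maximum string length 2.
Counting accepting paths from q3 by length: 1 of length 0, 2 of length 1, 2 of length 2. Total 5.

5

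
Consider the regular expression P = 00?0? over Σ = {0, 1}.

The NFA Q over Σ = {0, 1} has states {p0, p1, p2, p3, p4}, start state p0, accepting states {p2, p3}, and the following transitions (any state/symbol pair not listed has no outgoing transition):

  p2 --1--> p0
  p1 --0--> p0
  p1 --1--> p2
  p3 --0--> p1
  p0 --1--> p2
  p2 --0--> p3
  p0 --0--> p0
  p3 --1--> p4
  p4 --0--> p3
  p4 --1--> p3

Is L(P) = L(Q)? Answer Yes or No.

No

The string 0 is accepted by P but rejected by Q.
So L(P) ≠ L(Q).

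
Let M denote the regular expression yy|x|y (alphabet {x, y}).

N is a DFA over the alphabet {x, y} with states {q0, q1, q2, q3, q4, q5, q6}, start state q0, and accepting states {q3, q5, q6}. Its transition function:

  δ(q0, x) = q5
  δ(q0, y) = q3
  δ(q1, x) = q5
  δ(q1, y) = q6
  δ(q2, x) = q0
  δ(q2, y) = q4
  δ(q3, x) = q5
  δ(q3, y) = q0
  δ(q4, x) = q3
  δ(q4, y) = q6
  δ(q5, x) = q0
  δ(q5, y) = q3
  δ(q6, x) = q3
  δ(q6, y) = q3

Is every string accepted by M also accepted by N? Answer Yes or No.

No

The string yy is in L(M) but not in L(N).
So L(M) ⊄ L(N).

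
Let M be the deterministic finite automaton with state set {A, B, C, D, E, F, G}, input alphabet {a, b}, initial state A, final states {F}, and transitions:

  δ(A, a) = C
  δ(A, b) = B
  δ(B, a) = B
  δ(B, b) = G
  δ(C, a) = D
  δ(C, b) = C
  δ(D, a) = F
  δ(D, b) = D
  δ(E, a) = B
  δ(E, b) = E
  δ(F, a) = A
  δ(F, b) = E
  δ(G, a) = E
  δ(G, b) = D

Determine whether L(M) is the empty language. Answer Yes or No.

No

The string aaa is accepted: the run A → C → D → F ends in the accepting state F.
Since at least one string is accepted, L(M) is not empty.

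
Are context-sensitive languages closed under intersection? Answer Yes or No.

Yes

An LBA keeps a copy of the input on a second track, runs the LBA for L₁, and if that accepts restores the input and runs the LBA for L₂; linear space suffices, so L₁ ∩ L₂ is context-sensitive.
So the context-sensitive languages are closed under intersection.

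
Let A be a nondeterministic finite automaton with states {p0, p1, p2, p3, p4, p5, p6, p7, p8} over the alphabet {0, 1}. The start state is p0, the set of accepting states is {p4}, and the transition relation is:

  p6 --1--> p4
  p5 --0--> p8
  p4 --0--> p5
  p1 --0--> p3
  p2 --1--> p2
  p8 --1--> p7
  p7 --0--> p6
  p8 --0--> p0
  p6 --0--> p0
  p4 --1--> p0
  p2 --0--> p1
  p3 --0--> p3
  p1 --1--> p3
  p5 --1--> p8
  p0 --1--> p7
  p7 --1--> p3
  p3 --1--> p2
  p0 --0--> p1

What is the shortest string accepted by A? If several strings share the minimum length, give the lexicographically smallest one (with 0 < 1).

A breadth-first search from p0 reaches an accepting state first via the path p0 → p7 → p6 → p4 on input 101.
No string of length < 3 is accepted (BFS exhausts all shorter strings without reaching an accepting state), and 101 is the lexicographically least accepting string of length 3.

101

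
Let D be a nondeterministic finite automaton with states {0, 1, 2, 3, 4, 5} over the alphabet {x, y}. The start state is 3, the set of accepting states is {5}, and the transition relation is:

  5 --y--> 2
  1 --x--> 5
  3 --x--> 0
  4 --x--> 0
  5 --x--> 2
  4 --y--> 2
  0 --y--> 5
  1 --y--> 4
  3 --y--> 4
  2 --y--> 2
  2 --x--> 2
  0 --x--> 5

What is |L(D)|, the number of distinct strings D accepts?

4

The useful subgraph on states {0, 3, 4, 5} is acyclic, so L(D) is finite; the longest accepting path visits 4 useful states, giving maximum string length 3.
Counting accepting paths from 3 by length: 2 of length 2, 2 of length 3. Total 4.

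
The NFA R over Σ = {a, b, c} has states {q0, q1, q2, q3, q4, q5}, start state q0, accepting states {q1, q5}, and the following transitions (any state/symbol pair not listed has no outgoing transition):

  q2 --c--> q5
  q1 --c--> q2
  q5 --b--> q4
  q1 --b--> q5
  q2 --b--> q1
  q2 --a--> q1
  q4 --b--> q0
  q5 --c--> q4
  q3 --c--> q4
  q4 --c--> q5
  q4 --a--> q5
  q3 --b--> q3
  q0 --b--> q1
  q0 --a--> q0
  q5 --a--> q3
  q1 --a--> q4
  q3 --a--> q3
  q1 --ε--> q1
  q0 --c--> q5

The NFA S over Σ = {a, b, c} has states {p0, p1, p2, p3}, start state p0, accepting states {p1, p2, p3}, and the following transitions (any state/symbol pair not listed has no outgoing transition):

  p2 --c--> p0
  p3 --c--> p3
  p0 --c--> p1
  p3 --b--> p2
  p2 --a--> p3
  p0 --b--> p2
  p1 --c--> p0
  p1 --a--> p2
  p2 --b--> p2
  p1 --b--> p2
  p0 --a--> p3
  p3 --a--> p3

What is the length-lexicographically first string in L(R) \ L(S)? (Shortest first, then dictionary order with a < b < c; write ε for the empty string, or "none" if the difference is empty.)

cbc

The string cbc is accepted by R but not by S.
No shorter string lies in the difference, and cbc is the lexicographically first length-3 string in L(R) \ L(S).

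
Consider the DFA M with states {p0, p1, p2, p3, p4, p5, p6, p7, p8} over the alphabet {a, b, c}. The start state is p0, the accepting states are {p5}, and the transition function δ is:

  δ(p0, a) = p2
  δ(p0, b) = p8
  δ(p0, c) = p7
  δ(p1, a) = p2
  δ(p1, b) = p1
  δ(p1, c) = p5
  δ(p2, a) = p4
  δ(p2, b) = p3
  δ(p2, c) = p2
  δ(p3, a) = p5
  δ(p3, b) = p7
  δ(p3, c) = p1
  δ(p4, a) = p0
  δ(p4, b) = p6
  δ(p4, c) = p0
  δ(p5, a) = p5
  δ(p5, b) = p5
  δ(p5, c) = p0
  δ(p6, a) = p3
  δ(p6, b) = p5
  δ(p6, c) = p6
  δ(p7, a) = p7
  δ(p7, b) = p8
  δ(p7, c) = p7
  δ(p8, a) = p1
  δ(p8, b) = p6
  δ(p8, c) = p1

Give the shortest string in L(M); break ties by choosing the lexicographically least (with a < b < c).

A breadth-first search from p0 reaches an accepting state first via the path p0 → p2 → p3 → p5 on input aba.
No string of length < 3 is accepted (BFS exhausts all shorter strings without reaching an accepting state), and aba is the lexicographically least accepting string of length 3.

aba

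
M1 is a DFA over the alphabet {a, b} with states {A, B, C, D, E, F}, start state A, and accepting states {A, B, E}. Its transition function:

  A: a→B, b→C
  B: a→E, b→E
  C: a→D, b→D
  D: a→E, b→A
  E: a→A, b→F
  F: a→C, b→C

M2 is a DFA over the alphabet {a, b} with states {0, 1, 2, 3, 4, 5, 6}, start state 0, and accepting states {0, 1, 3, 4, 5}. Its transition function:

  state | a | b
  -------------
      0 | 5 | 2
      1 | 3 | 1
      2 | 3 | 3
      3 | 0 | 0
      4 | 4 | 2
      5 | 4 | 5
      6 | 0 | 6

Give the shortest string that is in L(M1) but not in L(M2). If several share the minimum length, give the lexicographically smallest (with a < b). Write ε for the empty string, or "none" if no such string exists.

The string aaaab is accepted by M1 but not by M2.
No shorter string lies in the difference, and aaaab is the lexicographically first length-5 string in L(M1) \ L(M2).

aaaab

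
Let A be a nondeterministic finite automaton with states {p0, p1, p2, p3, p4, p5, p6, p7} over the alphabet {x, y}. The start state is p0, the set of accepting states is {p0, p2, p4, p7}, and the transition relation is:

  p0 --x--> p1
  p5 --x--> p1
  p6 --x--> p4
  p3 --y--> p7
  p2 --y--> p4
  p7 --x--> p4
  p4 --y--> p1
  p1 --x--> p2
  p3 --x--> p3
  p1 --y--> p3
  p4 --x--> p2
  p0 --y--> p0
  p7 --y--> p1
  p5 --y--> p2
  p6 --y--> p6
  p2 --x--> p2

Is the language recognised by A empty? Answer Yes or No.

The empty string ε is accepted: the run p0 ends in the accepting state p0.
Since at least one string is accepted, L(A) is not empty.

No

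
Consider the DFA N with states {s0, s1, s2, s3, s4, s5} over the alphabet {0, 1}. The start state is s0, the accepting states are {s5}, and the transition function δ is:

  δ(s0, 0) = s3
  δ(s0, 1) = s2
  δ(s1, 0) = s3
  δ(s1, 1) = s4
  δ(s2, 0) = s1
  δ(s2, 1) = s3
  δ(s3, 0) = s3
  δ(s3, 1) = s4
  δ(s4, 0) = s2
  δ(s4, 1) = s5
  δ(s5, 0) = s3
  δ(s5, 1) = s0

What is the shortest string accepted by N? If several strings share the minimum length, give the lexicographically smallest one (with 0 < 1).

A breadth-first search from s0 reaches an accepting state first via the path s0 → s3 → s4 → s5 on input 011.
No string of length < 3 is accepted (BFS exhausts all shorter strings without reaching an accepting state), and 011 is the lexicographically least accepting string of length 3.

011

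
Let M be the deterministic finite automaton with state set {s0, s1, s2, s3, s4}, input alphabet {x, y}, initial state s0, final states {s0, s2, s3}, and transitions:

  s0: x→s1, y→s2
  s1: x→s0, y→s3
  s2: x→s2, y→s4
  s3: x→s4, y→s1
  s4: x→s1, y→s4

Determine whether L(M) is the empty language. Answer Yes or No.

The empty string ε is accepted: the run s0 ends in the accepting state s0.
Since at least one string is accepted, L(M) is not empty.

No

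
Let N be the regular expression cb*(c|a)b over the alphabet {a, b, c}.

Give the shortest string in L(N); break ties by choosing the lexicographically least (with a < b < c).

cab

By inspection of the expression, no string of length less than 3 matches, and cab is the lexicographically first match of length 3.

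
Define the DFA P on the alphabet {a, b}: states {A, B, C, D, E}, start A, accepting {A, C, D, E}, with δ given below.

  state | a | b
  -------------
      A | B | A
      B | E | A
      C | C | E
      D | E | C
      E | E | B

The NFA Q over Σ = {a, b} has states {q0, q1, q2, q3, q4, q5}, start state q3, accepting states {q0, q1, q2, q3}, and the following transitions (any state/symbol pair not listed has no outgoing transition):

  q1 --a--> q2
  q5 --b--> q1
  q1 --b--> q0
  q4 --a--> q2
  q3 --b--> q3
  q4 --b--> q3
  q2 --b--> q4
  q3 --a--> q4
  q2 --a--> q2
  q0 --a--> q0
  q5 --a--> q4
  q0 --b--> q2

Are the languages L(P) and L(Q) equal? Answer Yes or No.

Yes

Exploring the product automaton P × Q from the start pair (A, q3), following both machines on each input symbol, reaches 3 state pairs: (A, q3), (B, q4), (E, q2).
P accepts in {A, C, D, E} and Q accepts in {q0, q1, q2, q3}. In every reachable pair the two components are either both accepting — (A, q3), (E, q2) — or both non-accepting, so no string is accepted by exactly one of the machines: L(P) \ L(Q) and L(Q) \ L(P) are both empty.
Hence every string is accepted by P iff it is accepted by Q, and the two languages coincide.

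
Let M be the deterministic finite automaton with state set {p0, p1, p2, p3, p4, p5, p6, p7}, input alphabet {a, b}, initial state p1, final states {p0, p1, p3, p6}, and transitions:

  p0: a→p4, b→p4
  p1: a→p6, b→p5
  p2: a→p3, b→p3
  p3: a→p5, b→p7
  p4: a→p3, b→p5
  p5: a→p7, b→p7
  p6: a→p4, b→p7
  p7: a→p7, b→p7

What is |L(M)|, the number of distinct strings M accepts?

The useful subgraph on states {p1, p3, p4, p6} is acyclic, so L(M) is finite; the longest accepting path visits 4 useful states, giving maximum string length 3.
Counting accepting paths from p1 by length: 1 of length 0, 1 of length 1, 1 of length 3. Total 3.

3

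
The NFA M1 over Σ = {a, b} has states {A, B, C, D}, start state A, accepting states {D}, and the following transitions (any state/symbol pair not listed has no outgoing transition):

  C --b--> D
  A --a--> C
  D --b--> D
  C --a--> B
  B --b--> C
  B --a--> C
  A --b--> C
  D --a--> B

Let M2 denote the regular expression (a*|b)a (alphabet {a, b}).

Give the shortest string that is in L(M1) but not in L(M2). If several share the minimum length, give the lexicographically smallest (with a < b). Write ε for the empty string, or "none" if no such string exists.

The string ab is accepted by M1 but not by M2.
No shorter string lies in the difference, and ab is the lexicographically first length-2 string in L(M1) \ L(M2).

ab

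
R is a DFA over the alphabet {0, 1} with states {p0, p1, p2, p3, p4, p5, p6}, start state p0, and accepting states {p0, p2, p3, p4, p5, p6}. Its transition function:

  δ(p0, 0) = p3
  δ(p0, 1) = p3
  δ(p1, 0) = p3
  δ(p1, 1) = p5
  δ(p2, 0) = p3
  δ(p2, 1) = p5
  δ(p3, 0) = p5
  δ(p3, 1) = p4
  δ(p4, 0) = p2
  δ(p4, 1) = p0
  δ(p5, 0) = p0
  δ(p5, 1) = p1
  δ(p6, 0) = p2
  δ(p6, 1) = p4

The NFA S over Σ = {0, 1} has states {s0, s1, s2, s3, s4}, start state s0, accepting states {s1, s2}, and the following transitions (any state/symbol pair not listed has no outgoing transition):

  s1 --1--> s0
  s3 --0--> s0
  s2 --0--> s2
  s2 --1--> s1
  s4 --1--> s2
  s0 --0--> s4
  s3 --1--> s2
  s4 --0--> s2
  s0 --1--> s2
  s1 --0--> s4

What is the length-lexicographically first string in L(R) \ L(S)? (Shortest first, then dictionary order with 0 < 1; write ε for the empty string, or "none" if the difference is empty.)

The empty string ε is accepted by R but not by S.
Since ε is the unique shortest string, it is the required witness.

ε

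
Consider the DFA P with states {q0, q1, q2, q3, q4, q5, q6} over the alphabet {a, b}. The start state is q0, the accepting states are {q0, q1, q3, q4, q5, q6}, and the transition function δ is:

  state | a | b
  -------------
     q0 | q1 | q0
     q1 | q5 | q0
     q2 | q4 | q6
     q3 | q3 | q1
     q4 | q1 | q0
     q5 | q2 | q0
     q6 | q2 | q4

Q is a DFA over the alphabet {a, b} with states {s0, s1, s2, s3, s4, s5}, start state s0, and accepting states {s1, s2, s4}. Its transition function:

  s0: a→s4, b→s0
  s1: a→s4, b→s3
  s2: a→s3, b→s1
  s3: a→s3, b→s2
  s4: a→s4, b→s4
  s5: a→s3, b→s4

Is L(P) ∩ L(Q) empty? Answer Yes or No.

No

The string a is accepted by both P and Q.
Hence L(P) ∩ L(Q) ≠ ∅.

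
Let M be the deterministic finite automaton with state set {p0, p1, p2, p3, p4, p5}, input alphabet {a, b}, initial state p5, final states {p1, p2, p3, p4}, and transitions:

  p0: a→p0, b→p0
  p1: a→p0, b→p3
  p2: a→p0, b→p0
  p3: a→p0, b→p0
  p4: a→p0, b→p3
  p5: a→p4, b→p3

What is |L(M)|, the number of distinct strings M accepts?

3

The useful subgraph on states {p3, p4, p5} is acyclic, so L(M) is finite; the longest accepting path visits 3 useful states, giving maximum string length 2.
Counting accepting paths from p5 by length: 2 of length 1, 1 of length 2. Total 3.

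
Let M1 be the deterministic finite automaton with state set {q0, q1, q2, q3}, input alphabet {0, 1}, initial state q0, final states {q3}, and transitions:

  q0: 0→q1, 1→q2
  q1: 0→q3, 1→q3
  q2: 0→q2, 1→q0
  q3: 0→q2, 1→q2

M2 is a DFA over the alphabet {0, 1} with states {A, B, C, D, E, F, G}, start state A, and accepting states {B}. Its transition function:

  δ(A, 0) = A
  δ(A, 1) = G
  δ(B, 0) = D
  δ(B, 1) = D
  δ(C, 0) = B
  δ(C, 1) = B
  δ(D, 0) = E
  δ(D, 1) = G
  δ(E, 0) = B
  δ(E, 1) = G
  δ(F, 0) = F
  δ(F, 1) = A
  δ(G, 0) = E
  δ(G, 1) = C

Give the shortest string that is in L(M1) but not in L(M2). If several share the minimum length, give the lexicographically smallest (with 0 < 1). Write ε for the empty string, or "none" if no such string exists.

00

The string 00 is accepted by M1 but not by M2.
No shorter string lies in the difference, and 00 is the lexicographically first length-2 string in L(M1) \ L(M2).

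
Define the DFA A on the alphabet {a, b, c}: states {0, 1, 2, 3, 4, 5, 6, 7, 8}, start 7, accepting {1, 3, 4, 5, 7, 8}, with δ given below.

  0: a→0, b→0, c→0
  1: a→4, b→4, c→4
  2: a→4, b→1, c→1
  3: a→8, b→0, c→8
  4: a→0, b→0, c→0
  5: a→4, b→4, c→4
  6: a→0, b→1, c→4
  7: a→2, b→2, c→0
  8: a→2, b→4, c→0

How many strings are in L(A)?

The useful subgraph on states {1, 2, 4, 7} is acyclic, so L(A) is finite; the longest accepting path visits 4 useful states, giving maximum string length 3.
Counting accepting paths from 7 by length: 1 of length 0, 6 of length 2, 12 of length 3. Total 19.

19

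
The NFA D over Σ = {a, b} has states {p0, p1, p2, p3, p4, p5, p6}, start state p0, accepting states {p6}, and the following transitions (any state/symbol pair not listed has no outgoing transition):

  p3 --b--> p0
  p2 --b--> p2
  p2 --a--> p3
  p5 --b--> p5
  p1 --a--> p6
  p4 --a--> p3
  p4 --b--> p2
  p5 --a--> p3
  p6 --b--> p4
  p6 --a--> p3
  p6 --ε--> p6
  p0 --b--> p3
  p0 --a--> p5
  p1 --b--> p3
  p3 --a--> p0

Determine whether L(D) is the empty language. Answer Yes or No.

Yes

The states reachable from the start state are {p0, p3, p5}.
None of the accepting states {p6} is reachable, so no string is accepted and L(D) = ∅.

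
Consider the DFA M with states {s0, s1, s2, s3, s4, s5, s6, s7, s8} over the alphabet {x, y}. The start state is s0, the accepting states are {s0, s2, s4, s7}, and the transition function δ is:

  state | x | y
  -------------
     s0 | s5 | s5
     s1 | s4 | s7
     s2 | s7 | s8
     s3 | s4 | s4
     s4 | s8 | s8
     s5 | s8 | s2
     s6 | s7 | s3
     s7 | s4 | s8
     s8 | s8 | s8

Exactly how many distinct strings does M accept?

The useful subgraph on states {s0, s2, s4, s5, s7} is acyclic, so L(M) is finite; the longest accepting path visits 5 useful states, giving maximum string length 4.
Counting accepting paths from s0 by length: 1 of length 0, 2 of length 2, 2 of length 3, 2 of length 4. Total 7.

7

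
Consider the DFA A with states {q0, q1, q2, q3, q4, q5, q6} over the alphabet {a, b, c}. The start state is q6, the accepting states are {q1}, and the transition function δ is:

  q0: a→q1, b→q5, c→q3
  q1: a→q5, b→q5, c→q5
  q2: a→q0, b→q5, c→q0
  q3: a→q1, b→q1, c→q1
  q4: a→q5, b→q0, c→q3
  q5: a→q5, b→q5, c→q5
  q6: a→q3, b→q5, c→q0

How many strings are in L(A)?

The useful subgraph on states {q0, q1, q3, q6} is acyclic, so L(A) is finite; the longest accepting path visits 4 useful states, giving maximum string length 3.
Counting accepting paths from q6 by length: 4 of length 2, 3 of length 3. Total 7.

7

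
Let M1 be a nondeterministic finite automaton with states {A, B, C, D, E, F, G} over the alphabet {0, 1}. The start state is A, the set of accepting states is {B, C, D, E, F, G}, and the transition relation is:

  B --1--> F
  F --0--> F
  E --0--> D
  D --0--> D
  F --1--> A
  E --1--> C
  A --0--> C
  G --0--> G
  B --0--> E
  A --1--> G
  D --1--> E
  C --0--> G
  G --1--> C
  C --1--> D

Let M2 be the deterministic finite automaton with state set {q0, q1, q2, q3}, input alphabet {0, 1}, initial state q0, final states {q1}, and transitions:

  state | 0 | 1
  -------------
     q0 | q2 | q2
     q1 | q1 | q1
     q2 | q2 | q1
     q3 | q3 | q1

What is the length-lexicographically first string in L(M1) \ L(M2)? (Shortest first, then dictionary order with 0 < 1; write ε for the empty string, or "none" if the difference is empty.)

0

The string 0 is accepted by M1 but not by M2.
No shorter string lies in the difference, and 0 is the lexicographically first length-1 string in L(M1) \ L(M2).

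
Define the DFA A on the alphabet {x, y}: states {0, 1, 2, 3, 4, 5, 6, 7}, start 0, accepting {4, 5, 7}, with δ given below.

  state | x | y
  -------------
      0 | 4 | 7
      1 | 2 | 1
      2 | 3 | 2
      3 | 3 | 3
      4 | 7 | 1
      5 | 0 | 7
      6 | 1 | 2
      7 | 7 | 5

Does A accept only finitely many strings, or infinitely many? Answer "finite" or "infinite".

infinite

State 0 is reachable from the start and can reach an accepting state, and it lies on the cycle 0 → 4 → 7 → 5 → 0.
Traversing that cycle any number of times yields accepted strings of unbounded length, so the language is infinite.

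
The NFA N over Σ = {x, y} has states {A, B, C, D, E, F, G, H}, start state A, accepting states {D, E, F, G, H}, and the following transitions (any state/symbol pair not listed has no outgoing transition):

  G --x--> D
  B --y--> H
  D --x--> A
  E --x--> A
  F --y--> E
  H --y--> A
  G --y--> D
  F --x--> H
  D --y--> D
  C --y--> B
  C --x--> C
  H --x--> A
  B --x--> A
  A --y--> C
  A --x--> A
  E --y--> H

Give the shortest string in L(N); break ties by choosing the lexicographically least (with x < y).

A breadth-first search from A reaches an accepting state first via the path A → C → B → H on input yyy.
No string of length < 3 is accepted (BFS exhausts all shorter strings without reaching an accepting state), and yyy is the lexicographically least accepting string of length 3.

yyy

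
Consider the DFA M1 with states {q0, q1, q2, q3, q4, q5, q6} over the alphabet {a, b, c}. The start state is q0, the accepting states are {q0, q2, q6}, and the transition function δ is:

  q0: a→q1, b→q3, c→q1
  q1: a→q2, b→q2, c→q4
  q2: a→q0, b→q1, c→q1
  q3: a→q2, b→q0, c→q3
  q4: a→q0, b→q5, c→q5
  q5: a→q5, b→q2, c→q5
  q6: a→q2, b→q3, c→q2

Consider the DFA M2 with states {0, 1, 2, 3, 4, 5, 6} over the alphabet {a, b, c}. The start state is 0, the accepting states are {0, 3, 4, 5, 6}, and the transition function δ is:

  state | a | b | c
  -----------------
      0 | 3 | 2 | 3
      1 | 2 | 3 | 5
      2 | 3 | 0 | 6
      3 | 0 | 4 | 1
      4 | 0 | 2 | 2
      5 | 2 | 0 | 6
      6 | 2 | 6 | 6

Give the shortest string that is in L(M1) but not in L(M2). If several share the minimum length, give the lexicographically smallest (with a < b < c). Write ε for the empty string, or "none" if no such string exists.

aca

The string aca is accepted by M1 but not by M2.
No shorter string lies in the difference, and aca is the lexicographically first length-3 string in L(M1) \ L(M2).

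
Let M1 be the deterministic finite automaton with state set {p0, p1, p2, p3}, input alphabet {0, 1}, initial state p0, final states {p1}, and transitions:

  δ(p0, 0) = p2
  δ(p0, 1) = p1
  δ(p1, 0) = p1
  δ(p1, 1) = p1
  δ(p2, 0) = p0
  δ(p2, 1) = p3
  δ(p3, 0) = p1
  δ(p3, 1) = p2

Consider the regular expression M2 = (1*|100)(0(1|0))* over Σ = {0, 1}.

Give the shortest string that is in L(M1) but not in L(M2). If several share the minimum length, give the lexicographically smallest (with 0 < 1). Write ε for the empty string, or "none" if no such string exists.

The string 10 is accepted by M1 but not by M2.
No shorter string lies in the difference, and 10 is the lexicographically first length-2 string in L(M1) \ L(M2).

10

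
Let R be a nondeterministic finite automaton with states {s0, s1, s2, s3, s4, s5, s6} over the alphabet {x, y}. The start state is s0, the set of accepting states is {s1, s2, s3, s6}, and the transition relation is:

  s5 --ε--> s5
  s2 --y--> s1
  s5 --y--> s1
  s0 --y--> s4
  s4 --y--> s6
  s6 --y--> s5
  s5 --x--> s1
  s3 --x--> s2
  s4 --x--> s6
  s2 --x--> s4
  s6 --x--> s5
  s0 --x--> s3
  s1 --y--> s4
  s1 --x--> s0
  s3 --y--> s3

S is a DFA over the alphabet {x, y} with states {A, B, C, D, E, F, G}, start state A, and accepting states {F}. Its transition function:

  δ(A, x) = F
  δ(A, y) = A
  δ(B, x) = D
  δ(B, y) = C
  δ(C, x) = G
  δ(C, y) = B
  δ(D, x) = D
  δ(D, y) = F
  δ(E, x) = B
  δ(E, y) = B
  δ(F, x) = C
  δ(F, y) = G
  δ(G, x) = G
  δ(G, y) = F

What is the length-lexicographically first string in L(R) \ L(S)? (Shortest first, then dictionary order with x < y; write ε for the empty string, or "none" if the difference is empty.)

xx

The string xx is accepted by R but not by S.
No shorter string lies in the difference, and xx is the lexicographically first length-2 string in L(R) \ L(S).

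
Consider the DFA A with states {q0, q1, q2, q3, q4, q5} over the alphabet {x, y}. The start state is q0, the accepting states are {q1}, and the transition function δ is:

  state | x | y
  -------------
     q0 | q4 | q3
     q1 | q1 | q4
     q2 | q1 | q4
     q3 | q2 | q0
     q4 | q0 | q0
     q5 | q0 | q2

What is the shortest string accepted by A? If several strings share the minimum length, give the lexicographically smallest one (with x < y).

yxx

A breadth-first search from q0 reaches an accepting state first via the path q0 → q3 → q2 → q1 on input yxx.
No string of length < 3 is accepted (BFS exhausts all shorter strings without reaching an accepting state), and yxx is the lexicographically least accepting string of length 3.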